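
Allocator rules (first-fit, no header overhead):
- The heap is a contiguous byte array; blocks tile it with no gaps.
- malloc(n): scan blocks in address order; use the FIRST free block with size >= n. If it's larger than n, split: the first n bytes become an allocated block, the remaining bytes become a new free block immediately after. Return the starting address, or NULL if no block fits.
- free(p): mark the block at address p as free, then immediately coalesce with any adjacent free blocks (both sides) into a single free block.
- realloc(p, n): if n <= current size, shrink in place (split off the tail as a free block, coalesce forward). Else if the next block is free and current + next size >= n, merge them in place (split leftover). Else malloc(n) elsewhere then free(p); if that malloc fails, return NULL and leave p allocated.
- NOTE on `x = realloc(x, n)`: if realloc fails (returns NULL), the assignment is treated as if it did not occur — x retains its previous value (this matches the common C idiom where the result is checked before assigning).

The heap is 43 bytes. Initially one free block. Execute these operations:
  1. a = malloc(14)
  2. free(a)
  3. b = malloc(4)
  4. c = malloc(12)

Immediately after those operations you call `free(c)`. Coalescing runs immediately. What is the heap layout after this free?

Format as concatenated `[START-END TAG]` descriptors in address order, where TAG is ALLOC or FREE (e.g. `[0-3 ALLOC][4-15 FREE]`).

Op 1: a = malloc(14) -> a = 0; heap: [0-13 ALLOC][14-42 FREE]
Op 2: free(a) -> (freed a); heap: [0-42 FREE]
Op 3: b = malloc(4) -> b = 0; heap: [0-3 ALLOC][4-42 FREE]
Op 4: c = malloc(12) -> c = 4; heap: [0-3 ALLOC][4-15 ALLOC][16-42 FREE]
free(c): c = 4 -> block [4-15 ALLOC]; mark free, coalesce with adjacent free neighbors -> [0-3 ALLOC][4-42 FREE]

Answer: [0-3 ALLOC][4-42 FREE]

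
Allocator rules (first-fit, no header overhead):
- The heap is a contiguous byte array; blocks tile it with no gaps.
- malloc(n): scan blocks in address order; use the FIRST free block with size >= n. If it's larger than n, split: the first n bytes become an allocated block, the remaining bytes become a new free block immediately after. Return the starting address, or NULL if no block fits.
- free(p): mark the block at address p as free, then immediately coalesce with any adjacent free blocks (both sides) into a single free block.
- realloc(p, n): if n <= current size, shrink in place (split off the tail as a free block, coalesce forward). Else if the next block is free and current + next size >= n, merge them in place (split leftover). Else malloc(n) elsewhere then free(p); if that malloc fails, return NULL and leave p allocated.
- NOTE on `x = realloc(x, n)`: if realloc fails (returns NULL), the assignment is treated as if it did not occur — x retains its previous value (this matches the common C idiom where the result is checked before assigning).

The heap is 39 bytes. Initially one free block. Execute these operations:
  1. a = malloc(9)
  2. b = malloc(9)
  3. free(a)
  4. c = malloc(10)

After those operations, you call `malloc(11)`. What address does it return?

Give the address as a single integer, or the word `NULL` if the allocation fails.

Answer: 28

Derivation:
Op 1: a = malloc(9) -> a = 0; heap: [0-8 ALLOC][9-38 FREE]
Op 2: b = malloc(9) -> b = 9; heap: [0-8 ALLOC][9-17 ALLOC][18-38 FREE]
Op 3: free(a) -> (freed a); heap: [0-8 FREE][9-17 ALLOC][18-38 FREE]
Op 4: c = malloc(10) -> c = 18; heap: [0-8 FREE][9-17 ALLOC][18-27 ALLOC][28-38 FREE]
malloc(11): first-fit scan over [0-8 FREE][9-17 ALLOC][18-27 ALLOC][28-38 FREE] -> 28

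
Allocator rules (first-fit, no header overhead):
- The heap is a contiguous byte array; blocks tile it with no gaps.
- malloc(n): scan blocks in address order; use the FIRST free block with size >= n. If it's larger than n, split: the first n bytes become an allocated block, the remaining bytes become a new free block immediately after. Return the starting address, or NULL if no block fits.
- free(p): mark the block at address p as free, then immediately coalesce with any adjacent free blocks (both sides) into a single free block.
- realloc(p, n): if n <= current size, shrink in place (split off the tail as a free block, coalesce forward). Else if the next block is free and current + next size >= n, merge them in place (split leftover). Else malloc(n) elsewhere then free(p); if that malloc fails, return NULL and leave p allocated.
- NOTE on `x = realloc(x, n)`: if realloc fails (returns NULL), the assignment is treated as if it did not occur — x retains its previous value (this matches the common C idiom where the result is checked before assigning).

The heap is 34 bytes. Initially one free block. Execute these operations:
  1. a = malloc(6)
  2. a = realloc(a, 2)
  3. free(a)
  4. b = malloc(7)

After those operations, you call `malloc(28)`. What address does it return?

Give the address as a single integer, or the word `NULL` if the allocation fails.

Answer: NULL

Derivation:
Op 1: a = malloc(6) -> a = 0; heap: [0-5 ALLOC][6-33 FREE]
Op 2: a = realloc(a, 2) -> a = 0; heap: [0-1 ALLOC][2-33 FREE]
Op 3: free(a) -> (freed a); heap: [0-33 FREE]
Op 4: b = malloc(7) -> b = 0; heap: [0-6 ALLOC][7-33 FREE]
malloc(28): first-fit scan over [0-6 ALLOC][7-33 FREE] -> NULL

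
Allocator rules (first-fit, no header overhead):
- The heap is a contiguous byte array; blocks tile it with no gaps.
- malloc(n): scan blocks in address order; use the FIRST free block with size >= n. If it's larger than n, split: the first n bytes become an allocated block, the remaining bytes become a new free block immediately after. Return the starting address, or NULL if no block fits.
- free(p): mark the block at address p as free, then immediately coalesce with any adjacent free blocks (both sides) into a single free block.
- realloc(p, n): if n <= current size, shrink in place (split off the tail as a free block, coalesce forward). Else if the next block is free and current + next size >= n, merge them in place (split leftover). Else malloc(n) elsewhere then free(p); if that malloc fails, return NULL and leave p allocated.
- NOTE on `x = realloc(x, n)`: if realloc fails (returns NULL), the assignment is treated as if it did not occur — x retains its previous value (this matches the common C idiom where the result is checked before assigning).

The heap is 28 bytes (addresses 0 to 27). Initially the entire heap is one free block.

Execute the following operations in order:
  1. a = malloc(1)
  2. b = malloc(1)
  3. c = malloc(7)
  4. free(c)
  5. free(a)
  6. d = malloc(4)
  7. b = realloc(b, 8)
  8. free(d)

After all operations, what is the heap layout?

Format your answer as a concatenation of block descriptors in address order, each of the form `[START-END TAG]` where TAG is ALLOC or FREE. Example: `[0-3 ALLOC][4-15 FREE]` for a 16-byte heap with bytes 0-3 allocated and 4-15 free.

Op 1: a = malloc(1) -> a = 0; heap: [0-0 ALLOC][1-27 FREE]
Op 2: b = malloc(1) -> b = 1; heap: [0-0 ALLOC][1-1 ALLOC][2-27 FREE]
Op 3: c = malloc(7) -> c = 2; heap: [0-0 ALLOC][1-1 ALLOC][2-8 ALLOC][9-27 FREE]
Op 4: free(c) -> (freed c); heap: [0-0 ALLOC][1-1 ALLOC][2-27 FREE]
Op 5: free(a) -> (freed a); heap: [0-0 FREE][1-1 ALLOC][2-27 FREE]
Op 6: d = malloc(4) -> d = 2; heap: [0-0 FREE][1-1 ALLOC][2-5 ALLOC][6-27 FREE]
Op 7: b = realloc(b, 8) -> b = 6; heap: [0-1 FREE][2-5 ALLOC][6-13 ALLOC][14-27 FREE]
Op 8: free(d) -> (freed d); heap: [0-5 FREE][6-13 ALLOC][14-27 FREE]

Answer: [0-5 FREE][6-13 ALLOC][14-27 FREE]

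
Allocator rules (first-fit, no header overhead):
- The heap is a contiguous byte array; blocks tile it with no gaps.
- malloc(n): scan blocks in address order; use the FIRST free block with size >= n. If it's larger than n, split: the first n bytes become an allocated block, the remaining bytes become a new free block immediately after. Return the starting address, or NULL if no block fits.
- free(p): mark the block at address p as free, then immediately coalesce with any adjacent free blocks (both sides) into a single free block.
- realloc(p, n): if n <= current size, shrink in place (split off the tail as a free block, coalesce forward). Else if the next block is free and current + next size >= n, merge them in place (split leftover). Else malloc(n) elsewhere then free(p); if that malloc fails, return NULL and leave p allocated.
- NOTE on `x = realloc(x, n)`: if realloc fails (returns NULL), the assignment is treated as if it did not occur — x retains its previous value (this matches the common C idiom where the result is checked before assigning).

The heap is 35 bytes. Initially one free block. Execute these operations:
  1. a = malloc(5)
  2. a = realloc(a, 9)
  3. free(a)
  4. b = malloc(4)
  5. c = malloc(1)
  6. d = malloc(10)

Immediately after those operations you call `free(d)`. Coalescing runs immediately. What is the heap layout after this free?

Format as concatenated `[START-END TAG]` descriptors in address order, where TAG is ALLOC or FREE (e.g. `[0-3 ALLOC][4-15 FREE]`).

Answer: [0-3 ALLOC][4-4 ALLOC][5-34 FREE]

Derivation:
Op 1: a = malloc(5) -> a = 0; heap: [0-4 ALLOC][5-34 FREE]
Op 2: a = realloc(a, 9) -> a = 0; heap: [0-8 ALLOC][9-34 FREE]
Op 3: free(a) -> (freed a); heap: [0-34 FREE]
Op 4: b = malloc(4) -> b = 0; heap: [0-3 ALLOC][4-34 FREE]
Op 5: c = malloc(1) -> c = 4; heap: [0-3 ALLOC][4-4 ALLOC][5-34 FREE]
Op 6: d = malloc(10) -> d = 5; heap: [0-3 ALLOC][4-4 ALLOC][5-14 ALLOC][15-34 FREE]
free(d): d = 5 -> block [5-14 ALLOC]; mark free, coalesce with adjacent free neighbors -> [0-3 ALLOC][4-4 ALLOC][5-34 FREE]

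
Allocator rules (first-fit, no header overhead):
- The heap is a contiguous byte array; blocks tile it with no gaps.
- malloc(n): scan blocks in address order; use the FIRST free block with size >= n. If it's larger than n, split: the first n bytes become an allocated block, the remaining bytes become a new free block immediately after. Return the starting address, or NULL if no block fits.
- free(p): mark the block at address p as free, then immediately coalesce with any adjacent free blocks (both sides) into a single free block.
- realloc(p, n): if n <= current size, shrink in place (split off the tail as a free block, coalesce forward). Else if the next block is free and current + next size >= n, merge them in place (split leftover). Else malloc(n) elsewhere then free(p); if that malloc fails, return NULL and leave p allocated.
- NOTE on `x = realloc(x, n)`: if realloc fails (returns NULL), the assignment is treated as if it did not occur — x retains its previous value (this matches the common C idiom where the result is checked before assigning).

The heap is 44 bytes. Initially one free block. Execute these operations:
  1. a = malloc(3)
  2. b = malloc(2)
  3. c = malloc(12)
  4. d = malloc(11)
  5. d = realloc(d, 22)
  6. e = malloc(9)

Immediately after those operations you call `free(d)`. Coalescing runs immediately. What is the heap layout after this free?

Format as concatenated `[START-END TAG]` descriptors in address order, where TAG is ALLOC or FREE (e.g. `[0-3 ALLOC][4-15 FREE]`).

Op 1: a = malloc(3) -> a = 0; heap: [0-2 ALLOC][3-43 FREE]
Op 2: b = malloc(2) -> b = 3; heap: [0-2 ALLOC][3-4 ALLOC][5-43 FREE]
Op 3: c = malloc(12) -> c = 5; heap: [0-2 ALLOC][3-4 ALLOC][5-16 ALLOC][17-43 FREE]
Op 4: d = malloc(11) -> d = 17; heap: [0-2 ALLOC][3-4 ALLOC][5-16 ALLOC][17-27 ALLOC][28-43 FREE]
Op 5: d = realloc(d, 22) -> d = 17; heap: [0-2 ALLOC][3-4 ALLOC][5-16 ALLOC][17-38 ALLOC][39-43 FREE]
Op 6: e = malloc(9) -> e = NULL; heap: [0-2 ALLOC][3-4 ALLOC][5-16 ALLOC][17-38 ALLOC][39-43 FREE]
free(d): d = 17 -> block [17-38 ALLOC]; mark free, coalesce with adjacent free neighbors -> [0-2 ALLOC][3-4 ALLOC][5-16 ALLOC][17-43 FREE]

Answer: [0-2 ALLOC][3-4 ALLOC][5-16 ALLOC][17-43 FREE]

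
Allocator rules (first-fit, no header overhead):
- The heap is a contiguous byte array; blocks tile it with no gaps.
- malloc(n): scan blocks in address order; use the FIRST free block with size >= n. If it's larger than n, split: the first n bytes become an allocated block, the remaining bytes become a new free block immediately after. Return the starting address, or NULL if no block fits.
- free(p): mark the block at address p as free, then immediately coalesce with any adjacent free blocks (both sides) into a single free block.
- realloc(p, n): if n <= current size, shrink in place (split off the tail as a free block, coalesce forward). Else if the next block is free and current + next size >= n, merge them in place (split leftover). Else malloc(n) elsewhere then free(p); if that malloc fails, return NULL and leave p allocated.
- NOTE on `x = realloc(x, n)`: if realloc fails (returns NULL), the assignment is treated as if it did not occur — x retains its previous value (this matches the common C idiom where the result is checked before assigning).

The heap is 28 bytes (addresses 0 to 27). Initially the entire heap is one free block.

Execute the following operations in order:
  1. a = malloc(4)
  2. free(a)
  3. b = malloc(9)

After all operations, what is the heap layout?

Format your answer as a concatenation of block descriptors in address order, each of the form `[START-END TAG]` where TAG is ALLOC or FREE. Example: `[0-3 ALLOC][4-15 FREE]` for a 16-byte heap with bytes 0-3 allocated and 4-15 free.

Op 1: a = malloc(4) -> a = 0; heap: [0-3 ALLOC][4-27 FREE]
Op 2: free(a) -> (freed a); heap: [0-27 FREE]
Op 3: b = malloc(9) -> b = 0; heap: [0-8 ALLOC][9-27 FREE]

Answer: [0-8 ALLOC][9-27 FREE]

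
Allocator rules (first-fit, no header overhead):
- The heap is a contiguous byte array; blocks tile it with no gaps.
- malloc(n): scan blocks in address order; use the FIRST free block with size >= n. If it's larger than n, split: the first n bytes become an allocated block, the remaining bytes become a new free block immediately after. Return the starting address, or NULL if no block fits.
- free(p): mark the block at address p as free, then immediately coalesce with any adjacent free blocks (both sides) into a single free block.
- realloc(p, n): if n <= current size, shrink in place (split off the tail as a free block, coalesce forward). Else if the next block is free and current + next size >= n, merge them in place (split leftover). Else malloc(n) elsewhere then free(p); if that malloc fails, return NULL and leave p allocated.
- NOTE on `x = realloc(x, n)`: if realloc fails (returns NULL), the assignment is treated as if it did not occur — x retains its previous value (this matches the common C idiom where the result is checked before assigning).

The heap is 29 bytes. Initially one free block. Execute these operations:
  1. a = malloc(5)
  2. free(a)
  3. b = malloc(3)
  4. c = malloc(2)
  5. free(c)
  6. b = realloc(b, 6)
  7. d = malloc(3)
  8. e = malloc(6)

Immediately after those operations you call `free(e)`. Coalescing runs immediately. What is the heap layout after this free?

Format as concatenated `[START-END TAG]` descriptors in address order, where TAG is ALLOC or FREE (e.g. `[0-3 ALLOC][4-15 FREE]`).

Answer: [0-5 ALLOC][6-8 ALLOC][9-28 FREE]

Derivation:
Op 1: a = malloc(5) -> a = 0; heap: [0-4 ALLOC][5-28 FREE]
Op 2: free(a) -> (freed a); heap: [0-28 FREE]
Op 3: b = malloc(3) -> b = 0; heap: [0-2 ALLOC][3-28 FREE]
Op 4: c = malloc(2) -> c = 3; heap: [0-2 ALLOC][3-4 ALLOC][5-28 FREE]
Op 5: free(c) -> (freed c); heap: [0-2 ALLOC][3-28 FREE]
Op 6: b = realloc(b, 6) -> b = 0; heap: [0-5 ALLOC][6-28 FREE]
Op 7: d = malloc(3) -> d = 6; heap: [0-5 ALLOC][6-8 ALLOC][9-28 FREE]
Op 8: e = malloc(6) -> e = 9; heap: [0-5 ALLOC][6-8 ALLOC][9-14 ALLOC][15-28 FREE]
free(e): e = 9 -> block [9-14 ALLOC]; mark free, coalesce with adjacent free neighbors -> [0-5 ALLOC][6-8 ALLOC][9-28 FREE]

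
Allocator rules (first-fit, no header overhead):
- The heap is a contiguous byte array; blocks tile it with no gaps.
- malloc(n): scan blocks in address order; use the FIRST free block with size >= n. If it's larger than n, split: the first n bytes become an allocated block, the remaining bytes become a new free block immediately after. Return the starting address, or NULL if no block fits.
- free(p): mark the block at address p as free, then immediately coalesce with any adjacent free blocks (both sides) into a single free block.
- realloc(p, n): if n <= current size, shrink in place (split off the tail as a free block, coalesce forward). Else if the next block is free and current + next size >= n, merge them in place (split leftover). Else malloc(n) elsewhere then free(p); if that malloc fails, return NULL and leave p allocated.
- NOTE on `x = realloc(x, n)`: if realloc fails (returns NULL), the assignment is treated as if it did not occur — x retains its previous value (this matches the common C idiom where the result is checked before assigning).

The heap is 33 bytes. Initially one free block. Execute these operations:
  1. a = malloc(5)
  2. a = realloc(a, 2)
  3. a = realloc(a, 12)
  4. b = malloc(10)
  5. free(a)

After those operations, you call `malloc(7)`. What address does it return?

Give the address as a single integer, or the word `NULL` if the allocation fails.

Op 1: a = malloc(5) -> a = 0; heap: [0-4 ALLOC][5-32 FREE]
Op 2: a = realloc(a, 2) -> a = 0; heap: [0-1 ALLOC][2-32 FREE]
Op 3: a = realloc(a, 12) -> a = 0; heap: [0-11 ALLOC][12-32 FREE]
Op 4: b = malloc(10) -> b = 12; heap: [0-11 ALLOC][12-21 ALLOC][22-32 FREE]
Op 5: free(a) -> (freed a); heap: [0-11 FREE][12-21 ALLOC][22-32 FREE]
malloc(7): first-fit scan over [0-11 FREE][12-21 ALLOC][22-32 FREE] -> 0

Answer: 0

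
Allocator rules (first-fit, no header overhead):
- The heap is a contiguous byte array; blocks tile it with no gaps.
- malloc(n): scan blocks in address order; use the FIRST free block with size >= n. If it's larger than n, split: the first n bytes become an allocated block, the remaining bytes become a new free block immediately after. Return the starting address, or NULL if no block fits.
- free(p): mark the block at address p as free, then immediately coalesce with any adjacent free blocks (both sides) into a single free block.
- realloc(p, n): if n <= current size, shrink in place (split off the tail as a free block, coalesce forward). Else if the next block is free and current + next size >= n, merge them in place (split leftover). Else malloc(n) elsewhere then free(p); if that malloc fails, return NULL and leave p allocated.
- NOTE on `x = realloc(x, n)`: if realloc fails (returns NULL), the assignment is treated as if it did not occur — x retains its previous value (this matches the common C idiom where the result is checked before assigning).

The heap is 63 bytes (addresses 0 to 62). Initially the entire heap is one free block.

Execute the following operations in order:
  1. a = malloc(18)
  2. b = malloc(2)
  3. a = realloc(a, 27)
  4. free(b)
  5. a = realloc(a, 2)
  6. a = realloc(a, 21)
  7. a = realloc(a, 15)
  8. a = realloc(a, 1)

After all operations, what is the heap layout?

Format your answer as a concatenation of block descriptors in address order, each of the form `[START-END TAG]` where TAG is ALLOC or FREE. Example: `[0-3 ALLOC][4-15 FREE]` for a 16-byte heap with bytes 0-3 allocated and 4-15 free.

Answer: [0-19 FREE][20-20 ALLOC][21-62 FREE]

Derivation:
Op 1: a = malloc(18) -> a = 0; heap: [0-17 ALLOC][18-62 FREE]
Op 2: b = malloc(2) -> b = 18; heap: [0-17 ALLOC][18-19 ALLOC][20-62 FREE]
Op 3: a = realloc(a, 27) -> a = 20; heap: [0-17 FREE][18-19 ALLOC][20-46 ALLOC][47-62 FREE]
Op 4: free(b) -> (freed b); heap: [0-19 FREE][20-46 ALLOC][47-62 FREE]
Op 5: a = realloc(a, 2) -> a = 20; heap: [0-19 FREE][20-21 ALLOC][22-62 FREE]
Op 6: a = realloc(a, 21) -> a = 20; heap: [0-19 FREE][20-40 ALLOC][41-62 FREE]
Op 7: a = realloc(a, 15) -> a = 20; heap: [0-19 FREE][20-34 ALLOC][35-62 FREE]
Op 8: a = realloc(a, 1) -> a = 20; heap: [0-19 FREE][20-20 ALLOC][21-62 FREE]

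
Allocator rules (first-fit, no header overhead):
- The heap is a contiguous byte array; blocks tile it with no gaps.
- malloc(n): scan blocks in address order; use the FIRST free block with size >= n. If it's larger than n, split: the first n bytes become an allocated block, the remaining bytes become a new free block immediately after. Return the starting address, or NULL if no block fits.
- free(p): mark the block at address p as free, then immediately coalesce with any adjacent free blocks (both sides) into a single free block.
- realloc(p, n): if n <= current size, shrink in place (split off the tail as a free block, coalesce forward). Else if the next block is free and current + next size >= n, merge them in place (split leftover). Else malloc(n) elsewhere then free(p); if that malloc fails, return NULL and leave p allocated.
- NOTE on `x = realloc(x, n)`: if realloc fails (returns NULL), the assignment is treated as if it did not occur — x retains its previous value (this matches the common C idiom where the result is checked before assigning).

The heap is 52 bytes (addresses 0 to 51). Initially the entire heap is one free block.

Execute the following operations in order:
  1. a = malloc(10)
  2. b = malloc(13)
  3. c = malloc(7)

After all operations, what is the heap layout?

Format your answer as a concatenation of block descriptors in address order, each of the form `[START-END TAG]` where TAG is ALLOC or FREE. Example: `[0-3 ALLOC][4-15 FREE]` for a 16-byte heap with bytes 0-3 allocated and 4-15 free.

Op 1: a = malloc(10) -> a = 0; heap: [0-9 ALLOC][10-51 FREE]
Op 2: b = malloc(13) -> b = 10; heap: [0-9 ALLOC][10-22 ALLOC][23-51 FREE]
Op 3: c = malloc(7) -> c = 23; heap: [0-9 ALLOC][10-22 ALLOC][23-29 ALLOC][30-51 FREE]

Answer: [0-9 ALLOC][10-22 ALLOC][23-29 ALLOC][30-51 FREE]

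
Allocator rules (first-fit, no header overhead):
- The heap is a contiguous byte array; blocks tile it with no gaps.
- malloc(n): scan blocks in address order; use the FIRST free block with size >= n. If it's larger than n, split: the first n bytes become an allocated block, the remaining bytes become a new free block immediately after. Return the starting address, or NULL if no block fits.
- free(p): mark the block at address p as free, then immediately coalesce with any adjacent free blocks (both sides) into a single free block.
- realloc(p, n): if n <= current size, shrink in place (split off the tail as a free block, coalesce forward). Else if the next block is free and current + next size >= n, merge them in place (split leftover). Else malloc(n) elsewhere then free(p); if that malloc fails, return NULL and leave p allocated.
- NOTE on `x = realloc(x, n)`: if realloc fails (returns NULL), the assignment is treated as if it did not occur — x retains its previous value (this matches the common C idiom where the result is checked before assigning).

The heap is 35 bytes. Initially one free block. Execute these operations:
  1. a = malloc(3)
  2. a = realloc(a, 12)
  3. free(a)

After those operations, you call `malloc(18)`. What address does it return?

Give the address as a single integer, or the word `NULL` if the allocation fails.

Op 1: a = malloc(3) -> a = 0; heap: [0-2 ALLOC][3-34 FREE]
Op 2: a = realloc(a, 12) -> a = 0; heap: [0-11 ALLOC][12-34 FREE]
Op 3: free(a) -> (freed a); heap: [0-34 FREE]
malloc(18): first-fit scan over [0-34 FREE] -> 0

Answer: 0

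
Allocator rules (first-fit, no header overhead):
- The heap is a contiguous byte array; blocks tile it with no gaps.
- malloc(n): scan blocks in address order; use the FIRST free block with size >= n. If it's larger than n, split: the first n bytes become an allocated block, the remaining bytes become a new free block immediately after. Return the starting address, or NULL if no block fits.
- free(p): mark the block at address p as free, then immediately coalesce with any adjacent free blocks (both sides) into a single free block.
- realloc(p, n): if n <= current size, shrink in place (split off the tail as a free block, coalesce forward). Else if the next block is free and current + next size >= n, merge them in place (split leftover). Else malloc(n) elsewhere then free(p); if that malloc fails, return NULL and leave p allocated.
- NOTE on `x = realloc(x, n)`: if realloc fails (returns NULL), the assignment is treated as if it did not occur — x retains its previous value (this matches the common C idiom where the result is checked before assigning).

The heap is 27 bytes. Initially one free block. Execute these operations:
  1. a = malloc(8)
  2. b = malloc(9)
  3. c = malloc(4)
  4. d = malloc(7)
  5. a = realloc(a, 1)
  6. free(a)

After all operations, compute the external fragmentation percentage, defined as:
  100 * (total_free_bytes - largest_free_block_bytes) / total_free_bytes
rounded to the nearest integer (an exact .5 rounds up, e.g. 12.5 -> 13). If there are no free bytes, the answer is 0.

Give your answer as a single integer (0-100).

Op 1: a = malloc(8) -> a = 0; heap: [0-7 ALLOC][8-26 FREE]
Op 2: b = malloc(9) -> b = 8; heap: [0-7 ALLOC][8-16 ALLOC][17-26 FREE]
Op 3: c = malloc(4) -> c = 17; heap: [0-7 ALLOC][8-16 ALLOC][17-20 ALLOC][21-26 FREE]
Op 4: d = malloc(7) -> d = NULL; heap: [0-7 ALLOC][8-16 ALLOC][17-20 ALLOC][21-26 FREE]
Op 5: a = realloc(a, 1) -> a = 0; heap: [0-0 ALLOC][1-7 FREE][8-16 ALLOC][17-20 ALLOC][21-26 FREE]
Op 6: free(a) -> (freed a); heap: [0-7 FREE][8-16 ALLOC][17-20 ALLOC][21-26 FREE]
Free blocks: [8 6] total_free=14 largest=8 -> 100*(14-8)/14 = 600/14 ≈ 42.857 -> rounds to 43

Answer: 43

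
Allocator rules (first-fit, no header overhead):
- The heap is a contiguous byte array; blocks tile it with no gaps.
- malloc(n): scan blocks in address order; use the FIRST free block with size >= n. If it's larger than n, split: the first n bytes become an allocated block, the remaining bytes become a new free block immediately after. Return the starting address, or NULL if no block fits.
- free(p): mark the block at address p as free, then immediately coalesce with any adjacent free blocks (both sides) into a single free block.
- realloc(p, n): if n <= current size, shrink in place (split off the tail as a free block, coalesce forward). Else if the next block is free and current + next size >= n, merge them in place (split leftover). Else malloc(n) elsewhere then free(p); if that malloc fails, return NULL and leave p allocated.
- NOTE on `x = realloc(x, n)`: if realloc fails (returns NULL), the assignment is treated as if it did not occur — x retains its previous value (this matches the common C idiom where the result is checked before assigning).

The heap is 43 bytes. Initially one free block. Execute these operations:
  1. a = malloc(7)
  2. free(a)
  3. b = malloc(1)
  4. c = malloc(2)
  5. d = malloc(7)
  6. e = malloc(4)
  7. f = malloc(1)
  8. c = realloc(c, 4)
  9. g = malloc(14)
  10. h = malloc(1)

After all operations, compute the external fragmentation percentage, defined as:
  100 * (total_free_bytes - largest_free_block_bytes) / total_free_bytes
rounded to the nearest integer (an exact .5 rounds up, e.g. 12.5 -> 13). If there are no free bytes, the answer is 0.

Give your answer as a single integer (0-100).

Answer: 9

Derivation:
Op 1: a = malloc(7) -> a = 0; heap: [0-6 ALLOC][7-42 FREE]
Op 2: free(a) -> (freed a); heap: [0-42 FREE]
Op 3: b = malloc(1) -> b = 0; heap: [0-0 ALLOC][1-42 FREE]
Op 4: c = malloc(2) -> c = 1; heap: [0-0 ALLOC][1-2 ALLOC][3-42 FREE]
Op 5: d = malloc(7) -> d = 3; heap: [0-0 ALLOC][1-2 ALLOC][3-9 ALLOC][10-42 FREE]
Op 6: e = malloc(4) -> e = 10; heap: [0-0 ALLOC][1-2 ALLOC][3-9 ALLOC][10-13 ALLOC][14-42 FREE]
Op 7: f = malloc(1) -> f = 14; heap: [0-0 ALLOC][1-2 ALLOC][3-9 ALLOC][10-13 ALLOC][14-14 ALLOC][15-42 FREE]
Op 8: c = realloc(c, 4) -> c = 15; heap: [0-0 ALLOC][1-2 FREE][3-9 ALLOC][10-13 ALLOC][14-14 ALLOC][15-18 ALLOC][19-42 FREE]
Op 9: g = malloc(14) -> g = 19; heap: [0-0 ALLOC][1-2 FREE][3-9 ALLOC][10-13 ALLOC][14-14 ALLOC][15-18 ALLOC][19-32 ALLOC][33-42 FREE]
Op 10: h = malloc(1) -> h = 1; heap: [0-0 ALLOC][1-1 ALLOC][2-2 FREE][3-9 ALLOC][10-13 ALLOC][14-14 ALLOC][15-18 ALLOC][19-32 ALLOC][33-42 FREE]
Free blocks: [1 10] total_free=11 largest=10 -> 100*(11-10)/11 = 100/11 ≈ 9.091 -> rounds to 9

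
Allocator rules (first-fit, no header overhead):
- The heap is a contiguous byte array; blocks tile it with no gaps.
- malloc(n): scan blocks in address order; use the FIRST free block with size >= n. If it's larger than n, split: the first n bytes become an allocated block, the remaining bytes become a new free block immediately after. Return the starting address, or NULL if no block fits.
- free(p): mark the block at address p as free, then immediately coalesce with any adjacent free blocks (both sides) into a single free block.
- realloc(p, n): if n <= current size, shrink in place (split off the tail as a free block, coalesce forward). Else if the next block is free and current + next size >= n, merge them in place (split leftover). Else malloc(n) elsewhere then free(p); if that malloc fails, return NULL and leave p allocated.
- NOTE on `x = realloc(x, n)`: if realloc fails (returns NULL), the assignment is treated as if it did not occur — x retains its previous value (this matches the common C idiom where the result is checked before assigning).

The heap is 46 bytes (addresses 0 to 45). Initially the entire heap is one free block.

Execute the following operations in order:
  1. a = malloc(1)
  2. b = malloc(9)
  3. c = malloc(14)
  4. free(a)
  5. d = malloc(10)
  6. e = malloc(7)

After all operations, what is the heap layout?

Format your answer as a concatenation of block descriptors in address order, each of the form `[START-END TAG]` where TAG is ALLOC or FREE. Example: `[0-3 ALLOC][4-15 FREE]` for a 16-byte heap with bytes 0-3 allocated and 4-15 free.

Answer: [0-0 FREE][1-9 ALLOC][10-23 ALLOC][24-33 ALLOC][34-40 ALLOC][41-45 FREE]

Derivation:
Op 1: a = malloc(1) -> a = 0; heap: [0-0 ALLOC][1-45 FREE]
Op 2: b = malloc(9) -> b = 1; heap: [0-0 ALLOC][1-9 ALLOC][10-45 FREE]
Op 3: c = malloc(14) -> c = 10; heap: [0-0 ALLOC][1-9 ALLOC][10-23 ALLOC][24-45 FREE]
Op 4: free(a) -> (freed a); heap: [0-0 FREE][1-9 ALLOC][10-23 ALLOC][24-45 FREE]
Op 5: d = malloc(10) -> d = 24; heap: [0-0 FREE][1-9 ALLOC][10-23 ALLOC][24-33 ALLOC][34-45 FREE]
Op 6: e = malloc(7) -> e = 34; heap: [0-0 FREE][1-9 ALLOC][10-23 ALLOC][24-33 ALLOC][34-40 ALLOC][41-45 FREE]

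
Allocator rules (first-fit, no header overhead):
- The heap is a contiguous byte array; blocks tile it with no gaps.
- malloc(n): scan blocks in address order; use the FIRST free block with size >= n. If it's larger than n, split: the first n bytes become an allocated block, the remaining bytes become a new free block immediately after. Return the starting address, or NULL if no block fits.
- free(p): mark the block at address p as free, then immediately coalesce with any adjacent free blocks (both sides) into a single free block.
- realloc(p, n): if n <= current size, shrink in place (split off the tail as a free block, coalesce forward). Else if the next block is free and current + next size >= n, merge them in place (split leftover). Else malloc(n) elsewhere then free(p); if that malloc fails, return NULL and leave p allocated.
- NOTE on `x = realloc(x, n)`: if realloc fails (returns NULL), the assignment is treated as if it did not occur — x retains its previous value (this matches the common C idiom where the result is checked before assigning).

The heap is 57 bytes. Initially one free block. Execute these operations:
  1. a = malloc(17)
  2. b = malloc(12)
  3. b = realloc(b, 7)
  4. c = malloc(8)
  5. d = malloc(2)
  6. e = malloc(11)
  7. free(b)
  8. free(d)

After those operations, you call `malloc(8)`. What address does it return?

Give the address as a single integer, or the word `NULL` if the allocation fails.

Op 1: a = malloc(17) -> a = 0; heap: [0-16 ALLOC][17-56 FREE]
Op 2: b = malloc(12) -> b = 17; heap: [0-16 ALLOC][17-28 ALLOC][29-56 FREE]
Op 3: b = realloc(b, 7) -> b = 17; heap: [0-16 ALLOC][17-23 ALLOC][24-56 FREE]
Op 4: c = malloc(8) -> c = 24; heap: [0-16 ALLOC][17-23 ALLOC][24-31 ALLOC][32-56 FREE]
Op 5: d = malloc(2) -> d = 32; heap: [0-16 ALLOC][17-23 ALLOC][24-31 ALLOC][32-33 ALLOC][34-56 FREE]
Op 6: e = malloc(11) -> e = 34; heap: [0-16 ALLOC][17-23 ALLOC][24-31 ALLOC][32-33 ALLOC][34-44 ALLOC][45-56 FREE]
Op 7: free(b) -> (freed b); heap: [0-16 ALLOC][17-23 FREE][24-31 ALLOC][32-33 ALLOC][34-44 ALLOC][45-56 FREE]
Op 8: free(d) -> (freed d); heap: [0-16 ALLOC][17-23 FREE][24-31 ALLOC][32-33 FREE][34-44 ALLOC][45-56 FREE]
malloc(8): first-fit scan over [0-16 ALLOC][17-23 FREE][24-31 ALLOC][32-33 FREE][34-44 ALLOC][45-56 FREE] -> 45

Answer: 45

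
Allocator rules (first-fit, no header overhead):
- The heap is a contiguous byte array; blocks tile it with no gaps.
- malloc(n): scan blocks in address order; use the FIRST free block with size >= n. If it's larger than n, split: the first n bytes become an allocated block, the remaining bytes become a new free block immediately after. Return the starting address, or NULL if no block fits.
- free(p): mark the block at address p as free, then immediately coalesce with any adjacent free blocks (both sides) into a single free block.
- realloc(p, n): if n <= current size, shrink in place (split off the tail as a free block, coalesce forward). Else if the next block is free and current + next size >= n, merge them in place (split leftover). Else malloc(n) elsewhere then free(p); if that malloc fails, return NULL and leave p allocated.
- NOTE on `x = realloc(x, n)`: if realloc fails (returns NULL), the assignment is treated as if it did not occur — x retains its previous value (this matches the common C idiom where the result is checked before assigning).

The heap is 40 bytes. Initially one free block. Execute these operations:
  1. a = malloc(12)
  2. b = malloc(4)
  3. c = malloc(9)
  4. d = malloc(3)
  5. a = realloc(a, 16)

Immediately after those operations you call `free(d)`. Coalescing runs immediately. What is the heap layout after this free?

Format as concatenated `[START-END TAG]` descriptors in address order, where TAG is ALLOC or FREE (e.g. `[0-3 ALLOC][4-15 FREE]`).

Op 1: a = malloc(12) -> a = 0; heap: [0-11 ALLOC][12-39 FREE]
Op 2: b = malloc(4) -> b = 12; heap: [0-11 ALLOC][12-15 ALLOC][16-39 FREE]
Op 3: c = malloc(9) -> c = 16; heap: [0-11 ALLOC][12-15 ALLOC][16-24 ALLOC][25-39 FREE]
Op 4: d = malloc(3) -> d = 25; heap: [0-11 ALLOC][12-15 ALLOC][16-24 ALLOC][25-27 ALLOC][28-39 FREE]
Op 5: a = realloc(a, 16) -> NULL (a unchanged); heap: [0-11 ALLOC][12-15 ALLOC][16-24 ALLOC][25-27 ALLOC][28-39 FREE]
free(d): d = 25 -> block [25-27 ALLOC]; mark free, coalesce with adjacent free neighbors -> [0-11 ALLOC][12-15 ALLOC][16-24 ALLOC][25-39 FREE]

Answer: [0-11 ALLOC][12-15 ALLOC][16-24 ALLOC][25-39 FREE]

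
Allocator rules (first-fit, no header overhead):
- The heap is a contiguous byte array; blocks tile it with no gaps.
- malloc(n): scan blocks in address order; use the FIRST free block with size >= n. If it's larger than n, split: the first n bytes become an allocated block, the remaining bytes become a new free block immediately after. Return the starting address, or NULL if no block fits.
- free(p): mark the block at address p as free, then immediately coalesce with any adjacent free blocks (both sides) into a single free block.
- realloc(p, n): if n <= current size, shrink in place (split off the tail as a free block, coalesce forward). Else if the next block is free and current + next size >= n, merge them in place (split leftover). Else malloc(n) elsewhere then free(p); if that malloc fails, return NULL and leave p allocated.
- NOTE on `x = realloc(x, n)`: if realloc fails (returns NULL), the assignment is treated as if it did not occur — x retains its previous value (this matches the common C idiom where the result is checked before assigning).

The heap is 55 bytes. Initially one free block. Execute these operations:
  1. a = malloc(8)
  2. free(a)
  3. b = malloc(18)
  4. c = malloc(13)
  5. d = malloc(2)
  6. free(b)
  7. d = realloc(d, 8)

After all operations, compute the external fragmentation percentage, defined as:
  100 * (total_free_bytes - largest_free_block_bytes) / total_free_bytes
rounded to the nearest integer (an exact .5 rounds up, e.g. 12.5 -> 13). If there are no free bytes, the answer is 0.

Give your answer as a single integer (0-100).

Answer: 47

Derivation:
Op 1: a = malloc(8) -> a = 0; heap: [0-7 ALLOC][8-54 FREE]
Op 2: free(a) -> (freed a); heap: [0-54 FREE]
Op 3: b = malloc(18) -> b = 0; heap: [0-17 ALLOC][18-54 FREE]
Op 4: c = malloc(13) -> c = 18; heap: [0-17 ALLOC][18-30 ALLOC][31-54 FREE]
Op 5: d = malloc(2) -> d = 31; heap: [0-17 ALLOC][18-30 ALLOC][31-32 ALLOC][33-54 FREE]
Op 6: free(b) -> (freed b); heap: [0-17 FREE][18-30 ALLOC][31-32 ALLOC][33-54 FREE]
Op 7: d = realloc(d, 8) -> d = 31; heap: [0-17 FREE][18-30 ALLOC][31-38 ALLOC][39-54 FREE]
Free blocks: [18 16] total_free=34 largest=18 -> 100*(34-18)/34 = 1600/34 ≈ 47.059 -> rounds to 47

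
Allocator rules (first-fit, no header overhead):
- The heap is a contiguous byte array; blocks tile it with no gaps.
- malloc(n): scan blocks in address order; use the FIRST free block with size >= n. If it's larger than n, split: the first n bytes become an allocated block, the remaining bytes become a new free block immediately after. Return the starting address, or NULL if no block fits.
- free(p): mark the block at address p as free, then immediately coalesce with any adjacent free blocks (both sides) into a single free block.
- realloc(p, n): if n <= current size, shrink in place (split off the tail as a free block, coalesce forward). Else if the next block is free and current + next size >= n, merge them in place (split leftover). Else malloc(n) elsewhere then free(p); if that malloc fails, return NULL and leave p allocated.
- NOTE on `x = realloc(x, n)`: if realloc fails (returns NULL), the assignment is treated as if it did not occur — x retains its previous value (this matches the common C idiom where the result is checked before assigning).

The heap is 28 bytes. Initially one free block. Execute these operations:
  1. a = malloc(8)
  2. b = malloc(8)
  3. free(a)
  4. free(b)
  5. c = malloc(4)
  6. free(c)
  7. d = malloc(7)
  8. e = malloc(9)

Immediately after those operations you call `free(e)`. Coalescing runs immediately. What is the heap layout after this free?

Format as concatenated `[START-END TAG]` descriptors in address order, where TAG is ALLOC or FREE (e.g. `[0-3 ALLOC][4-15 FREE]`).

Answer: [0-6 ALLOC][7-27 FREE]

Derivation:
Op 1: a = malloc(8) -> a = 0; heap: [0-7 ALLOC][8-27 FREE]
Op 2: b = malloc(8) -> b = 8; heap: [0-7 ALLOC][8-15 ALLOC][16-27 FREE]
Op 3: free(a) -> (freed a); heap: [0-7 FREE][8-15 ALLOC][16-27 FREE]
Op 4: free(b) -> (freed b); heap: [0-27 FREE]
Op 5: c = malloc(4) -> c = 0; heap: [0-3 ALLOC][4-27 FREE]
Op 6: free(c) -> (freed c); heap: [0-27 FREE]
Op 7: d = malloc(7) -> d = 0; heap: [0-6 ALLOC][7-27 FREE]
Op 8: e = malloc(9) -> e = 7; heap: [0-6 ALLOC][7-15 ALLOC][16-27 FREE]
free(e): e = 7 -> block [7-15 ALLOC]; mark free, coalesce with adjacent free neighbors -> [0-6 ALLOC][7-27 FREE]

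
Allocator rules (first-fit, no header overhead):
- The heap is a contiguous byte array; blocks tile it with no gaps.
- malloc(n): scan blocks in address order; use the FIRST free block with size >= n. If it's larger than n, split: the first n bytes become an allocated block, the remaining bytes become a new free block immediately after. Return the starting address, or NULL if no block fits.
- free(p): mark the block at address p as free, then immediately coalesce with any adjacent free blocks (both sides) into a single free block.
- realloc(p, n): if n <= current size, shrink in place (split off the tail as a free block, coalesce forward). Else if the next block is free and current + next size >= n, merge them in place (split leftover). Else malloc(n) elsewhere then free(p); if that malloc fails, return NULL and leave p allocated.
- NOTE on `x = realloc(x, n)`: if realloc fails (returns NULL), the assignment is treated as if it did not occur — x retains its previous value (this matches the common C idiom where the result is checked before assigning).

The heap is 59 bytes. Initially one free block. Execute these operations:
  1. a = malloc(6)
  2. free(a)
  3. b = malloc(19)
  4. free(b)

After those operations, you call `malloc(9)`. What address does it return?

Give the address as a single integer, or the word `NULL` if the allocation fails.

Op 1: a = malloc(6) -> a = 0; heap: [0-5 ALLOC][6-58 FREE]
Op 2: free(a) -> (freed a); heap: [0-58 FREE]
Op 3: b = malloc(19) -> b = 0; heap: [0-18 ALLOC][19-58 FREE]
Op 4: free(b) -> (freed b); heap: [0-58 FREE]
malloc(9): first-fit scan over [0-58 FREE] -> 0

Answer: 0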